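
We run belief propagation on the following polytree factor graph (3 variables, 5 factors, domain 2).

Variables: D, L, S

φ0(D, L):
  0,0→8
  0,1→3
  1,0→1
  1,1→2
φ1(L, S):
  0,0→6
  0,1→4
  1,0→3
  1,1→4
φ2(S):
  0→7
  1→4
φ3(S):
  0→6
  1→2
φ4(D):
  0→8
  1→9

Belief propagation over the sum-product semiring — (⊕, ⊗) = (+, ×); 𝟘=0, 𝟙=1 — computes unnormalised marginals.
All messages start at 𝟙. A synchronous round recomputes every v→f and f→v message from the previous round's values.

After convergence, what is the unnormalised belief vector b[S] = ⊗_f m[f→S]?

b[S] = [23688, 3680]

init: all messages = 𝟙 over 2 values
r1 m[φ0→D] = [11, 3]
r1 m[φ0→L] = [9, 5]
r1 m[φ1→L] = [10, 7]
r1 m[φ1→S] = [9, 8]
r1 m[φ2→S] = [7, 4]
r1 m[φ3→S] = [6, 2]
r1 m[φ4→D] = [8, 9]
r1 m[D→φ0] = [1, 1]
r1 m[D→φ4] = [1, 1]
r1 m[L→φ0] = [1, 1]
r1 m[L→φ1] = [1, 1]
r1 m[S→φ1] = [1, 1]
r1 m[S→φ2] = [1, 1]
r1 m[S→φ3] = [1, 1]
r2 m[φ0→D] = [11, 3]
r2 m[φ0→L] = [9, 5]
r2 m[φ1→L] = [10, 7]
r2 m[φ1→S] = [9, 8]
r2 m[φ2→S] = [7, 4]
r2 m[φ3→S] = [6, 2]
r2 m[φ4→D] = [8, 9]
r2 m[D→φ0] = [8, 9]
r2 m[D→φ4] = [11, 3]
r2 m[L→φ0] = [10, 7]
r2 m[L→φ1] = [9, 5]
r2 m[S→φ1] = [42, 8]
r2 m[S→φ2] = [54, 16]
r2 m[S→φ3] = [63, 32]
r3 m[φ0→D] = [101, 24]
r3 m[φ0→L] = [73, 42]
r3 m[φ1→L] = [284, 158]
r3 m[φ1→S] = [69, 56]
r3 m[φ2→S] = [7, 4]
r3 m[φ3→S] = [6, 2]
r3 m[φ4→D] = [8, 9]
r3 m[D→φ0] = [8, 9]
r3 m[D→φ4] = [11, 3]
r3 m[L→φ0] = [10, 7]
r3 m[L→φ1] = [9, 5]
r3 m[S→φ1] = [42, 8]
r3 m[S→φ2] = [54, 16]
r3 m[S→φ3] = [63, 32]
r4 m[φ0→D] = [101, 24]
r4 m[φ0→L] = [73, 42]
r4 m[φ1→L] = [284, 158]
r4 m[φ1→S] = [69, 56]
r4 m[φ2→S] = [7, 4]
r4 m[φ3→S] = [6, 2]
r4 m[φ4→D] = [8, 9]
r4 m[D→φ0] = [8, 9]
r4 m[D→φ4] = [101, 24]
r4 m[L→φ0] = [284, 158]
r4 m[L→φ1] = [73, 42]
r4 m[S→φ1] = [42, 8]
r4 m[S→φ2] = [414, 112]
r4 m[S→φ3] = [483, 224]
r5 m[φ0→D] = [2746, 600]
r5 m[φ0→L] = [73, 42]
r5 m[φ1→L] = [284, 158]
r5 m[φ1→S] = [564, 460]
r5 m[φ2→S] = [7, 4]
r5 m[φ3→S] = [6, 2]
r5 m[φ4→D] = [8, 9]
r5 m[D→φ0] = [8, 9]
r5 m[D→φ4] = [101, 24]
r5 m[L→φ0] = [284, 158]
r5 m[L→φ1] = [73, 42]
r5 m[S→φ1] = [42, 8]
r5 m[S→φ2] = [414, 112]
r5 m[S→φ3] = [483, 224]
r6 m[φ0→D] = [2746, 600]
r6 m[φ0→L] = [73, 42]
r6 m[φ1→L] = [284, 158]
r6 m[φ1→S] = [564, 460]
r6 m[φ2→S] = [7, 4]
r6 m[φ3→S] = [6, 2]
r6 m[φ4→D] = [8, 9]
r6 m[D→φ0] = [8, 9]
r6 m[D→φ4] = [2746, 600]
r6 m[L→φ0] = [284, 158]
r6 m[L→φ1] = [73, 42]
r6 m[S→φ1] = [42, 8]
r6 m[S→φ2] = [3384, 920]
r6 m[S→φ3] = [3948, 1840]
r7 m[φ0→D] = [2746, 600]
r7 m[φ0→L] = [73, 42]
r7 m[φ1→L] = [284, 158]
r7 m[φ1→S] = [564, 460]
r7 m[φ2→S] = [7, 4]
r7 m[φ3→S] = [6, 2]
r7 m[φ4→D] = [8, 9]
r7 m[D→φ0] = [8, 9]
r7 m[D→φ4] = [2746, 600]
r7 m[L→φ0] = [284, 158]
r7 m[L→φ1] = [73, 42]
r7 m[S→φ1] = [42, 8]
r7 m[S→φ2] = [3384, 920]
r7 m[S→φ3] = [3948, 1840]
fixed point reached at round 7
b[S] = ⊗ incoming = [23688, 3680]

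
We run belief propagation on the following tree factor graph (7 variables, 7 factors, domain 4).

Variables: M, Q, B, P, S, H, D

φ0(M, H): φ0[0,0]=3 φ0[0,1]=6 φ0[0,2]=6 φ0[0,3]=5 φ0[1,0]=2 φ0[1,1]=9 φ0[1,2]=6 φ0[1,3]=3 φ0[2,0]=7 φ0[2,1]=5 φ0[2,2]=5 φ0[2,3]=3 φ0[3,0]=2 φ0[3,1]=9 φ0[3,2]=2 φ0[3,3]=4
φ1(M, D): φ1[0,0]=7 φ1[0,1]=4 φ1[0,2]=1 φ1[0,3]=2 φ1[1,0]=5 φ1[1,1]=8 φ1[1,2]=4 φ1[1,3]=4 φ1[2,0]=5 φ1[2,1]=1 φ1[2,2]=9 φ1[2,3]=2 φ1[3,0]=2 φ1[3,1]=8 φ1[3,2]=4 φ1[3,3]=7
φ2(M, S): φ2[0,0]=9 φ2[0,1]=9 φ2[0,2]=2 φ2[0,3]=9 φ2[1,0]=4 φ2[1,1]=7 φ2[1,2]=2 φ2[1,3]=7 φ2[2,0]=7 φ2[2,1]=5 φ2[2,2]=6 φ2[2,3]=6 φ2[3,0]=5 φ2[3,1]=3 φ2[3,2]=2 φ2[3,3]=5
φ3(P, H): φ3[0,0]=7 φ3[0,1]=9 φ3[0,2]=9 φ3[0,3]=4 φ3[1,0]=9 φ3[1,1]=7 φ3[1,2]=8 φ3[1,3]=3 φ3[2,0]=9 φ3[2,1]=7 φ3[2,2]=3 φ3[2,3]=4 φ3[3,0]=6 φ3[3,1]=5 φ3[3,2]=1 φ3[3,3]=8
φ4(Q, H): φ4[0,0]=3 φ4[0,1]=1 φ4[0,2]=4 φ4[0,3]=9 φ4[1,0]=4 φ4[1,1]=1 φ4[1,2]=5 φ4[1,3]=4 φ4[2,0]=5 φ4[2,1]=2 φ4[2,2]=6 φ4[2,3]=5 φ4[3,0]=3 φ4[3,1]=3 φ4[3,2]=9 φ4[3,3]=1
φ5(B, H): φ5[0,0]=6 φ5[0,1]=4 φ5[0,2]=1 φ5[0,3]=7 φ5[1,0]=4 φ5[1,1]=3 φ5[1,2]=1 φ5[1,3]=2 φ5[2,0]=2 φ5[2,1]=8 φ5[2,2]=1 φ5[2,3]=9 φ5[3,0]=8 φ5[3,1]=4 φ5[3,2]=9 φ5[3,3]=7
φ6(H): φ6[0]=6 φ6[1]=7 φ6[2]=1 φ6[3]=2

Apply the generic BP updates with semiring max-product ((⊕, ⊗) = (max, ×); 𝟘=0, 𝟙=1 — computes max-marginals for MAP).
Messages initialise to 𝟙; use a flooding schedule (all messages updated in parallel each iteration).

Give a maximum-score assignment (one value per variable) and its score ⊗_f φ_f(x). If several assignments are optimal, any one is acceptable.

init: all messages = 𝟙 over 4 values
r1 m[φ0→M] = [6, 9, 7, 9]
r1 m[φ0→H] = [7, 9, 6, 5]
r1 m[φ1→M] = [7, 8, 9, 8]
r1 m[φ1→D] = [7, 8, 9, 7]
r1 m[φ2→M] = [9, 7, 7, 5]
r1 m[φ2→S] = [9, 9, 6, 9]
r1 m[φ3→P] = [9, 9, 9, 8]
r1 m[φ3→H] = [9, 9, 9, 8]
r1 m[φ4→Q] = [9, 5, 6, 9]
r1 m[φ4→H] = [5, 3, 9, 9]
r1 m[φ5→B] = [7, 4, 9, 9]
r1 m[φ5→H] = [8, 8, 9, 9]
r1 m[φ6→H] = [6, 7, 1, 2]
r1 m[M→φ0] = [1, 1, 1, 1]
r1 m[M→φ1] = [1, 1, 1, 1]
r1 m[M→φ2] = [1, 1, 1, 1]
r1 m[Q→φ4] = [1, 1, 1, 1]
r1 m[B→φ5] = [1, 1, 1, 1]
r1 m[P→φ3] = [1, 1, 1, 1]
r1 m[S→φ2] = [1, 1, 1, 1]
r1 m[H→φ0] = [1, 1, 1, 1]
r1 m[H→φ3] = [1, 1, 1, 1]
r1 m[H→φ4] = [1, 1, 1, 1]
r1 m[H→φ5] = [1, 1, 1, 1]
r1 m[H→φ6] = [1, 1, 1, 1]
r1 m[D→φ1] = [1, 1, 1, 1]
r2 m[φ0→M] = [6, 9, 7, 9]
r2 m[φ0→H] = [7, 9, 6, 5]
r2 m[φ1→M] = [7, 8, 9, 8]
r2 m[φ1→D] = [7, 8, 9, 7]
r2 m[φ2→M] = [9, 7, 7, 5]
r2 m[φ2→S] = [9, 9, 6, 9]
r2 m[φ3→P] = [9, 9, 9, 8]
r2 m[φ3→H] = [9, 9, 9, 8]
r2 m[φ4→Q] = [9, 5, 6, 9]
r2 m[φ4→H] = [5, 3, 9, 9]
r2 m[φ5→B] = [7, 4, 9, 9]
r2 m[φ5→H] = [8, 8, 9, 9]
r2 m[φ6→H] = [6, 7, 1, 2]
r2 m[M→φ0] = [63, 56, 63, 40]
r2 m[M→φ1] = [54, 63, 49, 45]
r2 m[M→φ2] = [42, 72, 63, 72]
r2 m[Q→φ4] = [1, 1, 1, 1]
r2 m[B→φ5] = [1, 1, 1, 1]
r2 m[P→φ3] = [1, 1, 1, 1]
r2 m[S→φ2] = [1, 1, 1, 1]
r2 m[H→φ0] = [2160, 1512, 729, 1296]
r2 m[H→φ3] = [1680, 1512, 486, 810]
r2 m[H→φ4] = [3024, 4536, 486, 720]
r2 m[H→φ5] = [1890, 1701, 486, 720]
r2 m[H→φ6] = [2520, 1944, 4374, 3240]
r2 m[D→φ1] = [1, 1, 1, 1]
r3 m[φ0→M] = [9072, 13608, 15120, 13608]
r3 m[φ0→H] = [441, 504, 378, 315]
r3 m[φ1→M] = [7, 8, 9, 8]
r3 m[φ1→D] = [378, 504, 441, 315]
r3 m[φ2→M] = [9, 7, 7, 5]
r3 m[φ2→S] = [441, 504, 378, 504]
r3 m[φ3→P] = [13608, 15120, 15120, 10080]
r3 m[φ3→H] = [9, 9, 9, 8]
r3 m[φ4→Q] = [9072, 12096, 15120, 13608]
r3 m[φ4→H] = [5, 3, 9, 9]
r3 m[φ5→B] = [11340, 7560, 13608, 15120]
r3 m[φ5→H] = [8, 8, 9, 9]
r3 m[φ6→H] = [6, 7, 1, 2]
r3 m[M→φ0] = [63, 56, 63, 40]
r3 m[M→φ1] = [54, 63, 49, 45]
r3 m[M→φ2] = [42, 72, 63, 72]
r3 m[Q→φ4] = [1, 1, 1, 1]
r3 m[B→φ5] = [1, 1, 1, 1]
r3 m[P→φ3] = [1, 1, 1, 1]
r3 m[S→φ2] = [1, 1, 1, 1]
r3 m[H→φ0] = [2160, 1512, 729, 1296]
r3 m[H→φ3] = [1680, 1512, 486, 810]
r3 m[H→φ4] = [3024, 4536, 486, 720]
r3 m[H→φ5] = [1890, 1701, 486, 720]
r3 m[H→φ6] = [2520, 1944, 4374, 3240]
r3 m[D→φ1] = [1, 1, 1, 1]
r4 m[φ0→M] = [9072, 13608, 15120, 13608]
r4 m[φ0→H] = [441, 504, 378, 315]
r4 m[φ1→M] = [7, 8, 9, 8]
r4 m[φ1→D] = [378, 504, 441, 315]
r4 m[φ2→M] = [9, 7, 7, 5]
r4 m[φ2→S] = [441, 504, 378, 504]
r4 m[φ3→P] = [13608, 15120, 15120, 10080]
r4 m[φ3→H] = [9, 9, 9, 8]
r4 m[φ4→Q] = [9072, 12096, 15120, 13608]
r4 m[φ4→H] = [5, 3, 9, 9]
r4 m[φ5→B] = [11340, 7560, 13608, 15120]
r4 m[φ5→H] = [8, 8, 9, 9]
r4 m[φ6→H] = [6, 7, 1, 2]
r4 m[M→φ0] = [63, 56, 63, 40]
r4 m[M→φ1] = [81648, 95256, 105840, 68040]
r4 m[M→φ2] = [63504, 108864, 136080, 108864]
r4 m[Q→φ4] = [1, 1, 1, 1]
r4 m[B→φ5] = [1, 1, 1, 1]
r4 m[P→φ3] = [1, 1, 1, 1]
r4 m[S→φ2] = [1, 1, 1, 1]
r4 m[H→φ0] = [2160, 1512, 729, 1296]
r4 m[H→φ3] = [105840, 84672, 30618, 51030]
r4 m[H→φ4] = [190512, 254016, 30618, 45360]
r4 m[H→φ5] = [119070, 95256, 30618, 45360]
r4 m[H→φ6] = [158760, 108864, 275562, 204120]
r4 m[D→φ1] = [1, 1, 1, 1]
r5 m[φ0→M] = [9072, 13608, 15120, 13608]
r5 m[φ0→H] = [441, 504, 378, 315]
r5 m[φ1→M] = [7, 8, 9, 8]
r5 m[φ1→D] = [571536, 762048, 952560, 476280]
r5 m[φ2→M] = [9, 7, 7, 5]
r5 m[φ2→S] = [952560, 762048, 816480, 816480]
r5 m[φ3→P] = [762048, 952560, 952560, 635040]
r5 m[φ3→H] = [9, 9, 9, 8]
r5 m[φ4→Q] = [571536, 762048, 952560, 762048]
r5 m[φ4→H] = [5, 3, 9, 9]
r5 m[φ5→B] = [714420, 476280, 762048, 952560]
r5 m[φ5→H] = [8, 8, 9, 9]
r5 m[φ6→H] = [6, 7, 1, 2]
r5 m[M→φ0] = [63, 56, 63, 40]
r5 m[M→φ1] = [81648, 95256, 105840, 68040]
r5 m[M→φ2] = [63504, 108864, 136080, 108864]
r5 m[Q→φ4] = [1, 1, 1, 1]
r5 m[B→φ5] = [1, 1, 1, 1]
r5 m[P→φ3] = [1, 1, 1, 1]
r5 m[S→φ2] = [1, 1, 1, 1]
r5 m[H→φ0] = [2160, 1512, 729, 1296]
r5 m[H→φ3] = [105840, 84672, 30618, 51030]
r5 m[H→φ4] = [190512, 254016, 30618, 45360]
r5 m[H→φ5] = [119070, 95256, 30618, 45360]
r5 m[H→φ6] = [158760, 108864, 275562, 204120]
r5 m[D→φ1] = [1, 1, 1, 1]
r6 m[φ0→M] = [9072, 13608, 15120, 13608]
r6 m[φ0→H] = [441, 504, 378, 315]
r6 m[φ1→M] = [7, 8, 9, 8]
r6 m[φ1→D] = [571536, 762048, 952560, 476280]
r6 m[φ2→M] = [9, 7, 7, 5]
r6 m[φ2→S] = [952560, 762048, 816480, 816480]
r6 m[φ3→P] = [762048, 952560, 952560, 635040]
r6 m[φ3→H] = [9, 9, 9, 8]
r6 m[φ4→Q] = [571536, 762048, 952560, 762048]
r6 m[φ4→H] = [5, 3, 9, 9]
r6 m[φ5→B] = [714420, 476280, 762048, 952560]
r6 m[φ5→H] = [8, 8, 9, 9]
r6 m[φ6→H] = [6, 7, 1, 2]
r6 m[M→φ0] = [63, 56, 63, 40]
r6 m[M→φ1] = [81648, 95256, 105840, 68040]
r6 m[M→φ2] = [63504, 108864, 136080, 108864]
r6 m[Q→φ4] = [1, 1, 1, 1]
r6 m[B→φ5] = [1, 1, 1, 1]
r6 m[P→φ3] = [1, 1, 1, 1]
r6 m[S→φ2] = [1, 1, 1, 1]
r6 m[H→φ0] = [2160, 1512, 729, 1296]
r6 m[H→φ3] = [105840, 84672, 30618, 51030]
r6 m[H→φ4] = [190512, 254016, 30618, 45360]
r6 m[H→φ5] = [119070, 95256, 30618, 45360]
r6 m[H→φ6] = [158760, 108864, 275562, 204120]
r6 m[D→φ1] = [1, 1, 1, 1]
fixed point reached at round 6
traceback from M: (M=2, Q=2, B=3, P=1, S=0, H=0, D=2), score=952560

assignment: (M=2, Q=2, B=3, P=1, S=0, H=0, D=2); score = 952560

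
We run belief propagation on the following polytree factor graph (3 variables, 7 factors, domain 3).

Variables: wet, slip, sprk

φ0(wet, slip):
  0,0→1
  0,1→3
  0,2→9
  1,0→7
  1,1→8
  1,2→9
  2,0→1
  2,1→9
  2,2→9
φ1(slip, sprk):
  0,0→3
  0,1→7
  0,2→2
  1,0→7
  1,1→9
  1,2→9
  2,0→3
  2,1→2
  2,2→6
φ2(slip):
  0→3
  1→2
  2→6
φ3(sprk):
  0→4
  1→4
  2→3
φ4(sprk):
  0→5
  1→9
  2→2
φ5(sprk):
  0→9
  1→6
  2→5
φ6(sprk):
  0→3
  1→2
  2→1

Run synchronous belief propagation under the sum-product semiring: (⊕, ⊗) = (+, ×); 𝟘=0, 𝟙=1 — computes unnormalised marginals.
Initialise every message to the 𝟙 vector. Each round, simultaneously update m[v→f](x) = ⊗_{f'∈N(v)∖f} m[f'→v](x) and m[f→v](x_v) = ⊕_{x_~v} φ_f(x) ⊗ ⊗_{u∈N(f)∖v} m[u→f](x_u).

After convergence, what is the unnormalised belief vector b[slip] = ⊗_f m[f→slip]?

b[slip] = [127008, 317520, 431568]

init: all messages = 𝟙 over 3 values
r1 m[φ0→wet] = [13, 24, 19]
r1 m[φ0→slip] = [9, 20, 27]
r1 m[φ1→slip] = [12, 25, 11]
r1 m[φ1→sprk] = [13, 18, 17]
r1 m[φ2→slip] = [3, 2, 6]
r1 m[φ3→sprk] = [4, 4, 3]
r1 m[φ4→sprk] = [5, 9, 2]
r1 m[φ5→sprk] = [9, 6, 5]
r1 m[φ6→sprk] = [3, 2, 1]
r1 m[wet→φ0] = [1, 1, 1]
r1 m[slip→φ0] = [1, 1, 1]
r1 m[slip→φ1] = [1, 1, 1]
r1 m[slip→φ2] = [1, 1, 1]
r1 m[sprk→φ1] = [1, 1, 1]
r1 m[sprk→φ3] = [1, 1, 1]
r1 m[sprk→φ4] = [1, 1, 1]
r1 m[sprk→φ5] = [1, 1, 1]
r1 m[sprk→φ6] = [1, 1, 1]
r2 m[φ0→wet] = [13, 24, 19]
r2 m[φ0→slip] = [9, 20, 27]
r2 m[φ1→slip] = [12, 25, 11]
r2 m[φ1→sprk] = [13, 18, 17]
r2 m[φ2→slip] = [3, 2, 6]
r2 m[φ3→sprk] = [4, 4, 3]
r2 m[φ4→sprk] = [5, 9, 2]
r2 m[φ5→sprk] = [9, 6, 5]
r2 m[φ6→sprk] = [3, 2, 1]
r2 m[wet→φ0] = [1, 1, 1]
r2 m[slip→φ0] = [36, 50, 66]
r2 m[slip→φ1] = [27, 40, 162]
r2 m[slip→φ2] = [108, 500, 297]
r2 m[sprk→φ1] = [540, 432, 30]
r2 m[sprk→φ3] = [1755, 1944, 170]
r2 m[sprk→φ4] = [1404, 864, 255]
r2 m[sprk→φ5] = [780, 1296, 102]
r2 m[sprk→φ6] = [2340, 3888, 510]
r3 m[φ0→wet] = [780, 1246, 1080]
r3 m[φ0→slip] = [9, 20, 27]
r3 m[φ1→slip] = [4704, 7938, 2664]
r3 m[φ1→sprk] = [847, 873, 1386]
r3 m[φ2→slip] = [3, 2, 6]
r3 m[φ3→sprk] = [4, 4, 3]
r3 m[φ4→sprk] = [5, 9, 2]
r3 m[φ5→sprk] = [9, 6, 5]
r3 m[φ6→sprk] = [3, 2, 1]
r3 m[wet→φ0] = [1, 1, 1]
r3 m[slip→φ0] = [36, 50, 66]
r3 m[slip→φ1] = [27, 40, 162]
r3 m[slip→φ2] = [108, 500, 297]
r3 m[sprk→φ1] = [540, 432, 30]
r3 m[sprk→φ3] = [1755, 1944, 170]
r3 m[sprk→φ4] = [1404, 864, 255]
r3 m[sprk→φ5] = [780, 1296, 102]
r3 m[sprk→φ6] = [2340, 3888, 510]
r4 m[φ0→wet] = [780, 1246, 1080]
r4 m[φ0→slip] = [9, 20, 27]
r4 m[φ1→slip] = [4704, 7938, 2664]
r4 m[φ1→sprk] = [847, 873, 1386]
r4 m[φ2→slip] = [3, 2, 6]
r4 m[φ3→sprk] = [4, 4, 3]
r4 m[φ4→sprk] = [5, 9, 2]
r4 m[φ5→sprk] = [9, 6, 5]
r4 m[φ6→sprk] = [3, 2, 1]
r4 m[wet→φ0] = [1, 1, 1]
r4 m[slip→φ0] = [14112, 15876, 15984]
r4 m[slip→φ1] = [27, 40, 162]
r4 m[slip→φ2] = [42336, 158760, 71928]
r4 m[sprk→φ1] = [540, 432, 30]
r4 m[sprk→φ3] = [114345, 94284, 13860]
r4 m[sprk→φ4] = [91476, 41904, 20790]
r4 m[sprk→φ5] = [50820, 62856, 8316]
r4 m[sprk→φ6] = [152460, 188568, 41580]
r5 m[φ0→wet] = [205596, 369648, 300852]
r5 m[φ0→slip] = [9, 20, 27]
r5 m[φ1→slip] = [4704, 7938, 2664]
r5 m[φ1→sprk] = [847, 873, 1386]
r5 m[φ2→slip] = [3, 2, 6]
r5 m[φ3→sprk] = [4, 4, 3]
r5 m[φ4→sprk] = [5, 9, 2]
r5 m[φ5→sprk] = [9, 6, 5]
r5 m[φ6→sprk] = [3, 2, 1]
r5 m[wet→φ0] = [1, 1, 1]
r5 m[slip→φ0] = [14112, 15876, 15984]
r5 m[slip→φ1] = [27, 40, 162]
r5 m[slip→φ2] = [42336, 158760, 71928]
r5 m[sprk→φ1] = [540, 432, 30]
r5 m[sprk→φ3] = [114345, 94284, 13860]
r5 m[sprk→φ4] = [91476, 41904, 20790]
r5 m[sprk→φ5] = [50820, 62856, 8316]
r5 m[sprk→φ6] = [152460, 188568, 41580]
r6 m[φ0→wet] = [205596, 369648, 300852]
r6 m[φ0→slip] = [9, 20, 27]
r6 m[φ1→slip] = [4704, 7938, 2664]
r6 m[φ1→sprk] = [847, 873, 1386]
r6 m[φ2→slip] = [3, 2, 6]
r6 m[φ3→sprk] = [4, 4, 3]
r6 m[φ4→sprk] = [5, 9, 2]
r6 m[φ5→sprk] = [9, 6, 5]
r6 m[φ6→sprk] = [3, 2, 1]
r6 m[wet→φ0] = [1, 1, 1]
r6 m[slip→φ0] = [14112, 15876, 15984]
r6 m[slip→φ1] = [27, 40, 162]
r6 m[slip→φ2] = [42336, 158760, 71928]
r6 m[sprk→φ1] = [540, 432, 30]
r6 m[sprk→φ3] = [114345, 94284, 13860]
r6 m[sprk→φ4] = [91476, 41904, 20790]
r6 m[sprk→φ5] = [50820, 62856, 8316]
r6 m[sprk→φ6] = [152460, 188568, 41580]
fixed point reached at round 6
b[slip] = ⊗ incoming = [127008, 317520, 431568]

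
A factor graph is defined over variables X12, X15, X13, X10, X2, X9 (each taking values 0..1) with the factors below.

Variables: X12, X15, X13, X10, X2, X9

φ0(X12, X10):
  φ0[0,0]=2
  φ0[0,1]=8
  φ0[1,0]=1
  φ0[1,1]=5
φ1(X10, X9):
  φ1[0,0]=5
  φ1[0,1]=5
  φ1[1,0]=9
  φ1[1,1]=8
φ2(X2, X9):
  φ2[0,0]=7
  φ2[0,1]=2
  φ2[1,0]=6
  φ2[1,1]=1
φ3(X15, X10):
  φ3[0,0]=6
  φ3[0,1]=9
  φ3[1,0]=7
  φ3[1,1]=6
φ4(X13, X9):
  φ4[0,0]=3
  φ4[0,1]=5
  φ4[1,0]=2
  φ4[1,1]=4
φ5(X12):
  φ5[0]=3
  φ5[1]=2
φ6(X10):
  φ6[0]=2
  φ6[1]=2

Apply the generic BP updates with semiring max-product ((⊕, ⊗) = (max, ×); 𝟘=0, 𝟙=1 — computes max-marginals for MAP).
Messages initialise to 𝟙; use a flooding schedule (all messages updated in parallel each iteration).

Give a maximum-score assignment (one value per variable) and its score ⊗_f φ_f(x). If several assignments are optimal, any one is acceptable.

assignment: (X12=0, X15=0, X13=0, X10=1, X2=0, X9=0); score = 81648

init: all messages = 𝟙 over 2 values
r1 m[φ0→X12] = [8, 5]
r1 m[φ0→X10] = [2, 8]
r1 m[φ1→X10] = [5, 9]
r1 m[φ1→X9] = [9, 8]
r1 m[φ2→X2] = [7, 6]
r1 m[φ2→X9] = [7, 2]
r1 m[φ3→X15] = [9, 7]
r1 m[φ3→X10] = [7, 9]
r1 m[φ4→X13] = [5, 4]
r1 m[φ4→X9] = [3, 5]
r1 m[φ5→X12] = [3, 2]
r1 m[φ6→X10] = [2, 2]
r1 m[X12→φ0] = [1, 1]
r1 m[X12→φ5] = [1, 1]
r1 m[X15→φ3] = [1, 1]
r1 m[X13→φ4] = [1, 1]
r1 m[X10→φ0] = [1, 1]
r1 m[X10→φ1] = [1, 1]
r1 m[X10→φ3] = [1, 1]
r1 m[X10→φ6] = [1, 1]
r1 m[X2→φ2] = [1, 1]
r1 m[X9→φ1] = [1, 1]
r1 m[X9→φ2] = [1, 1]
r1 m[X9→φ4] = [1, 1]
r2 m[φ0→X12] = [8, 5]
r2 m[φ0→X10] = [2, 8]
r2 m[φ1→X10] = [5, 9]
r2 m[φ1→X9] = [9, 8]
r2 m[φ2→X2] = [7, 6]
r2 m[φ2→X9] = [7, 2]
r2 m[φ3→X15] = [9, 7]
r2 m[φ3→X10] = [7, 9]
r2 m[φ4→X13] = [5, 4]
r2 m[φ4→X9] = [3, 5]
r2 m[φ5→X12] = [3, 2]
r2 m[φ6→X10] = [2, 2]
r2 m[X12→φ0] = [3, 2]
r2 m[X12→φ5] = [8, 5]
r2 m[X15→φ3] = [1, 1]
r2 m[X13→φ4] = [1, 1]
r2 m[X10→φ0] = [70, 162]
r2 m[X10→φ1] = [28, 144]
r2 m[X10→φ3] = [20, 144]
r2 m[X10→φ6] = [70, 648]
r2 m[X2→φ2] = [1, 1]
r2 m[X9→φ1] = [21, 10]
r2 m[X9→φ2] = [27, 40]
r2 m[X9→φ4] = [63, 16]
r3 m[φ0→X12] = [1296, 810]
r3 m[φ0→X10] = [6, 24]
r3 m[φ1→X10] = [105, 189]
r3 m[φ1→X9] = [1296, 1152]
r3 m[φ2→X2] = [189, 162]
r3 m[φ2→X9] = [7, 2]
r3 m[φ3→X15] = [1296, 864]
r3 m[φ3→X10] = [7, 9]
r3 m[φ4→X13] = [189, 126]
r3 m[φ4→X9] = [3, 5]
r3 m[φ5→X12] = [3, 2]
r3 m[φ6→X10] = [2, 2]
r3 m[X12→φ0] = [3, 2]
r3 m[X12→φ5] = [8, 5]
r3 m[X15→φ3] = [1, 1]
r3 m[X13→φ4] = [1, 1]
r3 m[X10→φ0] = [70, 162]
r3 m[X10→φ1] = [28, 144]
r3 m[X10→φ3] = [20, 144]
r3 m[X10→φ6] = [70, 648]
r3 m[X2→φ2] = [1, 1]
r3 m[X9→φ1] = [21, 10]
r3 m[X9→φ2] = [27, 40]
r3 m[X9→φ4] = [63, 16]
r4 m[φ0→X12] = [1296, 810]
r4 m[φ0→X10] = [6, 24]
r4 m[φ1→X10] = [105, 189]
r4 m[φ1→X9] = [1296, 1152]
r4 m[φ2→X2] = [189, 162]
r4 m[φ2→X9] = [7, 2]
r4 m[φ3→X15] = [1296, 864]
r4 m[φ3→X10] = [7, 9]
r4 m[φ4→X13] = [189, 126]
r4 m[φ4→X9] = [3, 5]
r4 m[φ5→X12] = [3, 2]
r4 m[φ6→X10] = [2, 2]
r4 m[X12→φ0] = [3, 2]
r4 m[X12→φ5] = [1296, 810]
r4 m[X15→φ3] = [1, 1]
r4 m[X13→φ4] = [1, 1]
r4 m[X10→φ0] = [1470, 3402]
r4 m[X10→φ1] = [84, 432]
r4 m[X10→φ3] = [1260, 9072]
r4 m[X10→φ6] = [4410, 40824]
r4 m[X2→φ2] = [1, 1]
r4 m[X9→φ1] = [21, 10]
r4 m[X9→φ2] = [3888, 5760]
r4 m[X9→φ4] = [9072, 2304]
r5 m[φ0→X12] = [27216, 17010]
r5 m[φ0→X10] = [6, 24]
r5 m[φ1→X10] = [105, 189]
r5 m[φ1→X9] = [3888, 3456]
r5 m[φ2→X2] = [27216, 23328]
r5 m[φ2→X9] = [7, 2]
r5 m[φ3→X15] = [81648, 54432]
r5 m[φ3→X10] = [7, 9]
r5 m[φ4→X13] = [27216, 18144]
r5 m[φ4→X9] = [3, 5]
r5 m[φ5→X12] = [3, 2]
r5 m[φ6→X10] = [2, 2]
r5 m[X12→φ0] = [3, 2]
r5 m[X12→φ5] = [1296, 810]
r5 m[X15→φ3] = [1, 1]
r5 m[X13→φ4] = [1, 1]
r5 m[X10→φ0] = [1470, 3402]
r5 m[X10→φ1] = [84, 432]
r5 m[X10→φ3] = [1260, 9072]
r5 m[X10→φ6] = [4410, 40824]
r5 m[X2→φ2] = [1, 1]
r5 m[X9→φ1] = [21, 10]
r5 m[X9→φ2] = [3888, 5760]
r5 m[X9→φ4] = [9072, 2304]
r6 m[φ0→X12] = [27216, 17010]
r6 m[φ0→X10] = [6, 24]
r6 m[φ1→X10] = [105, 189]
r6 m[φ1→X9] = [3888, 3456]
r6 m[φ2→X2] = [27216, 23328]
r6 m[φ2→X9] = [7, 2]
r6 m[φ3→X15] = [81648, 54432]
r6 m[φ3→X10] = [7, 9]
r6 m[φ4→X13] = [27216, 18144]
r6 m[φ4→X9] = [3, 5]
r6 m[φ5→X12] = [3, 2]
r6 m[φ6→X10] = [2, 2]
r6 m[X12→φ0] = [3, 2]
r6 m[X12→φ5] = [27216, 17010]
r6 m[X15→φ3] = [1, 1]
r6 m[X13→φ4] = [1, 1]
r6 m[X10→φ0] = [1470, 3402]
r6 m[X10→φ1] = [84, 432]
r6 m[X10→φ3] = [1260, 9072]
r6 m[X10→φ6] = [4410, 40824]
r6 m[X2→φ2] = [1, 1]
r6 m[X9→φ1] = [21, 10]
r6 m[X9→φ2] = [11664, 17280]
r6 m[X9→φ4] = [27216, 6912]
r7 m[φ0→X12] = [27216, 17010]
r7 m[φ0→X10] = [6, 24]
r7 m[φ1→X10] = [105, 189]
r7 m[φ1→X9] = [3888, 3456]
r7 m[φ2→X2] = [81648, 69984]
r7 m[φ2→X9] = [7, 2]
r7 m[φ3→X15] = [81648, 54432]
r7 m[φ3→X10] = [7, 9]
r7 m[φ4→X13] = [81648, 54432]
r7 m[φ4→X9] = [3, 5]
r7 m[φ5→X12] = [3, 2]
r7 m[φ6→X10] = [2, 2]
r7 m[X12→φ0] = [3, 2]
r7 m[X12→φ5] = [27216, 17010]
r7 m[X15→φ3] = [1, 1]
r7 m[X13→φ4] = [1, 1]
r7 m[X10→φ0] = [1470, 3402]
r7 m[X10→φ1] = [84, 432]
r7 m[X10→φ3] = [1260, 9072]
r7 m[X10→φ6] = [4410, 40824]
r7 m[X2→φ2] = [1, 1]
r7 m[X9→φ1] = [21, 10]
r7 m[X9→φ2] = [11664, 17280]
r7 m[X9→φ4] = [27216, 6912]
r8 m[φ0→X12] = [27216, 17010]
r8 m[φ0→X10] = [6, 24]
r8 m[φ1→X10] = [105, 189]
r8 m[φ1→X9] = [3888, 3456]
r8 m[φ2→X2] = [81648, 69984]
r8 m[φ2→X9] = [7, 2]
r8 m[φ3→X15] = [81648, 54432]
r8 m[φ3→X10] = [7, 9]
r8 m[φ4→X13] = [81648, 54432]
r8 m[φ4→X9] = [3, 5]
r8 m[φ5→X12] = [3, 2]
r8 m[φ6→X10] = [2, 2]
r8 m[X12→φ0] = [3, 2]
r8 m[X12→φ5] = [27216, 17010]
r8 m[X15→φ3] = [1, 1]
r8 m[X13→φ4] = [1, 1]
r8 m[X10→φ0] = [1470, 3402]
r8 m[X10→φ1] = [84, 432]
r8 m[X10→φ3] = [1260, 9072]
r8 m[X10→φ6] = [4410, 40824]
r8 m[X2→φ2] = [1, 1]
r8 m[X9→φ1] = [21, 10]
r8 m[X9→φ2] = [11664, 17280]
r8 m[X9→φ4] = [27216, 6912]
fixed point reached at round 8
traceback from X12: (X12=0, X15=0, X13=0, X10=1, X2=0, X9=0), score=81648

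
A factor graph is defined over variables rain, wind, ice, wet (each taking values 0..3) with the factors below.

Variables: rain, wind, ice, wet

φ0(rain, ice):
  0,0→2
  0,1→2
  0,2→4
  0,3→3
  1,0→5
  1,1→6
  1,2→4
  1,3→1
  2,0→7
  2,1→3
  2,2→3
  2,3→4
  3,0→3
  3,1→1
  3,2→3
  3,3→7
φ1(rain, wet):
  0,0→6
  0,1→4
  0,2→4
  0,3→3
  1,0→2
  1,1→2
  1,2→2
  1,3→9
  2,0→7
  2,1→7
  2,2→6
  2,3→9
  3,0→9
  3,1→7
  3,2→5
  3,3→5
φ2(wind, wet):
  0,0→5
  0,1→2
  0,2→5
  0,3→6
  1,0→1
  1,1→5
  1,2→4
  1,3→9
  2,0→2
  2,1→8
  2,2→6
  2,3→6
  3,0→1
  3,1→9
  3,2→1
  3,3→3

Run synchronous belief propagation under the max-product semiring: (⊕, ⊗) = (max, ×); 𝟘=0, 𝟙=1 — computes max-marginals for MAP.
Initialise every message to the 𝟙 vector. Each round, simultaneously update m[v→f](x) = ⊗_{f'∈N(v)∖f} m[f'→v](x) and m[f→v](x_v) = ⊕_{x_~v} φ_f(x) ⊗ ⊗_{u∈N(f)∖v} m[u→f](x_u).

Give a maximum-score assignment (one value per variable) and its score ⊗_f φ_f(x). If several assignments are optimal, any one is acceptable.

init: all messages = 𝟙 over 4 values
r1 m[φ0→rain] = [4, 6, 7, 7]
r1 m[φ0→ice] = [7, 6, 4, 7]
r1 m[φ1→rain] = [6, 9, 9, 9]
r1 m[φ1→wet] = [9, 7, 6, 9]
r1 m[φ2→wind] = [6, 9, 8, 9]
r1 m[φ2→wet] = [5, 9, 6, 9]
r1 m[rain→φ0] = [1, 1, 1, 1]
r1 m[rain→φ1] = [1, 1, 1, 1]
r1 m[wind→φ2] = [1, 1, 1, 1]
r1 m[ice→φ0] = [1, 1, 1, 1]
r1 m[wet→φ1] = [1, 1, 1, 1]
r1 m[wet→φ2] = [1, 1, 1, 1]
r2 m[φ0→rain] = [4, 6, 7, 7]
r2 m[φ0→ice] = [7, 6, 4, 7]
r2 m[φ1→rain] = [6, 9, 9, 9]
r2 m[φ1→wet] = [9, 7, 6, 9]
r2 m[φ2→wind] = [6, 9, 8, 9]
r2 m[φ2→wet] = [5, 9, 6, 9]
r2 m[rain→φ0] = [6, 9, 9, 9]
r2 m[rain→φ1] = [4, 6, 7, 7]
r2 m[wind→φ2] = [1, 1, 1, 1]
r2 m[ice→φ0] = [1, 1, 1, 1]
r2 m[wet→φ1] = [5, 9, 6, 9]
r2 m[wet→φ2] = [9, 7, 6, 9]
r3 m[φ0→rain] = [4, 6, 7, 7]
r3 m[φ0→ice] = [63, 54, 36, 63]
r3 m[φ1→rain] = [36, 81, 81, 63]
r3 m[φ1→wet] = [63, 49, 42, 63]
r3 m[φ2→wind] = [54, 81, 56, 63]
r3 m[φ2→wet] = [5, 9, 6, 9]
r3 m[rain→φ0] = [6, 9, 9, 9]
r3 m[rain→φ1] = [4, 6, 7, 7]
r3 m[wind→φ2] = [1, 1, 1, 1]
r3 m[ice→φ0] = [1, 1, 1, 1]
r3 m[wet→φ1] = [5, 9, 6, 9]
r3 m[wet→φ2] = [9, 7, 6, 9]
r4 m[φ0→rain] = [4, 6, 7, 7]
r4 m[φ0→ice] = [63, 54, 36, 63]
r4 m[φ1→rain] = [36, 81, 81, 63]
r4 m[φ1→wet] = [63, 49, 42, 63]
r4 m[φ2→wind] = [54, 81, 56, 63]
r4 m[φ2→wet] = [5, 9, 6, 9]
r4 m[rain→φ0] = [36, 81, 81, 63]
r4 m[rain→φ1] = [4, 6, 7, 7]
r4 m[wind→φ2] = [1, 1, 1, 1]
r4 m[ice→φ0] = [1, 1, 1, 1]
r4 m[wet→φ1] = [5, 9, 6, 9]
r4 m[wet→φ2] = [63, 49, 42, 63]
r5 m[φ0→rain] = [4, 6, 7, 7]
r5 m[φ0→ice] = [567, 486, 324, 441]
r5 m[φ1→rain] = [36, 81, 81, 63]
r5 m[φ1→wet] = [63, 49, 42, 63]
r5 m[φ2→wind] = [378, 567, 392, 441]
r5 m[φ2→wet] = [5, 9, 6, 9]
r5 m[rain→φ0] = [36, 81, 81, 63]
r5 m[rain→φ1] = [4, 6, 7, 7]
r5 m[wind→φ2] = [1, 1, 1, 1]
r5 m[ice→φ0] = [1, 1, 1, 1]
r5 m[wet→φ1] = [5, 9, 6, 9]
r5 m[wet→φ2] = [63, 49, 42, 63]
r6 m[φ0→rain] = [4, 6, 7, 7]
r6 m[φ0→ice] = [567, 486, 324, 441]
r6 m[φ1→rain] = [36, 81, 81, 63]
r6 m[φ1→wet] = [63, 49, 42, 63]
r6 m[φ2→wind] = [378, 567, 392, 441]
r6 m[φ2→wet] = [5, 9, 6, 9]
r6 m[rain→φ0] = [36, 81, 81, 63]
r6 m[rain→φ1] = [4, 6, 7, 7]
r6 m[wind→φ2] = [1, 1, 1, 1]
r6 m[ice→φ0] = [1, 1, 1, 1]
r6 m[wet→φ1] = [5, 9, 6, 9]
r6 m[wet→φ2] = [63, 49, 42, 63]
fixed point reached at round 6
traceback from rain: (rain=2, wind=1, ice=0, wet=3), score=567

assignment: (rain=2, wind=1, ice=0, wet=3); score = 567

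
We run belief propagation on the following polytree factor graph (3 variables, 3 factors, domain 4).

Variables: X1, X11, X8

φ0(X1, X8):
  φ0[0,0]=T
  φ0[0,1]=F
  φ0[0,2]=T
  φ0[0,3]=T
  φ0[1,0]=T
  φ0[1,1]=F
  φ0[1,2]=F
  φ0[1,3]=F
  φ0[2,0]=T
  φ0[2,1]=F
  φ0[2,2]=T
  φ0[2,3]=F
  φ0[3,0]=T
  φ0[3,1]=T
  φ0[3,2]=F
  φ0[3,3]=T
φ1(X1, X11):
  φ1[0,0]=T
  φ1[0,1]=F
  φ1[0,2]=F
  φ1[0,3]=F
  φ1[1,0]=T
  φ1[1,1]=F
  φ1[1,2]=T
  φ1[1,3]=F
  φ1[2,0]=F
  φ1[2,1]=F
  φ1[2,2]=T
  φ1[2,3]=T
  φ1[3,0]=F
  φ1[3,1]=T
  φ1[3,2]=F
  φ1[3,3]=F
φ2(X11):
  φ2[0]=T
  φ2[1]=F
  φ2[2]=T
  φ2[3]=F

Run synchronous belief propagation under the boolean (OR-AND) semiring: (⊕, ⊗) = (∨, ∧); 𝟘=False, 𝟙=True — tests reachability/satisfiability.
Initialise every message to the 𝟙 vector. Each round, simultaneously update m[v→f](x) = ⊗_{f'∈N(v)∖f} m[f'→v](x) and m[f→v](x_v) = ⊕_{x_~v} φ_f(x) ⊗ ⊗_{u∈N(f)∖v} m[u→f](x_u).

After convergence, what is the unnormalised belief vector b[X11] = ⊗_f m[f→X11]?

init: all messages = 𝟙 over 4 values
r1 m[φ0→X1] = [T, T, T, T]
r1 m[φ0→X8] = [T, T, T, T]
r1 m[φ1→X1] = [T, T, T, T]
r1 m[φ1→X11] = [T, T, T, T]
r1 m[φ2→X11] = [T, F, T, F]
r1 m[X1→φ0] = [T, T, T, T]
r1 m[X1→φ1] = [T, T, T, T]
r1 m[X11→φ1] = [T, T, T, T]
r1 m[X11→φ2] = [T, T, T, T]
r1 m[X8→φ0] = [T, T, T, T]
r2 m[φ0→X1] = [T, T, T, T]
r2 m[φ0→X8] = [T, T, T, T]
r2 m[φ1→X1] = [T, T, T, T]
r2 m[φ1→X11] = [T, T, T, T]
r2 m[φ2→X11] = [T, F, T, F]
r2 m[X1→φ0] = [T, T, T, T]
r2 m[X1→φ1] = [T, T, T, T]
r2 m[X11→φ1] = [T, F, T, F]
r2 m[X11→φ2] = [T, T, T, T]
r2 m[X8→φ0] = [T, T, T, T]
r3 m[φ0→X1] = [T, T, T, T]
r3 m[φ0→X8] = [T, T, T, T]
r3 m[φ1→X1] = [T, T, T, F]
r3 m[φ1→X11] = [T, T, T, T]
r3 m[φ2→X11] = [T, F, T, F]
r3 m[X1→φ0] = [T, T, T, T]
r3 m[X1→φ1] = [T, T, T, T]
r3 m[X11→φ1] = [T, F, T, F]
r3 m[X11→φ2] = [T, T, T, T]
r3 m[X8→φ0] = [T, T, T, T]
r4 m[φ0→X1] = [T, T, T, T]
r4 m[φ0→X8] = [T, T, T, T]
r4 m[φ1→X1] = [T, T, T, F]
r4 m[φ1→X11] = [T, T, T, T]
r4 m[φ2→X11] = [T, F, T, F]
r4 m[X1→φ0] = [T, T, T, F]
r4 m[X1→φ1] = [T, T, T, T]
r4 m[X11→φ1] = [T, F, T, F]
r4 m[X11→φ2] = [T, T, T, T]
r4 m[X8→φ0] = [T, T, T, T]
r5 m[φ0→X1] = [T, T, T, T]
r5 m[φ0→X8] = [T, F, T, T]
r5 m[φ1→X1] = [T, T, T, F]
r5 m[φ1→X11] = [T, T, T, T]
r5 m[φ2→X11] = [T, F, T, F]
r5 m[X1→φ0] = [T, T, T, F]
r5 m[X1→φ1] = [T, T, T, T]
r5 m[X11→φ1] = [T, F, T, F]
r5 m[X11→φ2] = [T, T, T, T]
r5 m[X8→φ0] = [T, T, T, T]
r6 m[φ0→X1] = [T, T, T, T]
r6 m[φ0→X8] = [T, F, T, T]
r6 m[φ1→X1] = [T, T, T, F]
r6 m[φ1→X11] = [T, T, T, T]
r6 m[φ2→X11] = [T, F, T, F]
r6 m[X1→φ0] = [T, T, T, F]
r6 m[X1→φ1] = [T, T, T, T]
r6 m[X11→φ1] = [T, F, T, F]
r6 m[X11→φ2] = [T, T, T, T]
r6 m[X8→φ0] = [T, T, T, T]
fixed point reached at round 6
b[X11] = ⊗ incoming = [T, F, T, F]

b[X11] = [T, F, T, F]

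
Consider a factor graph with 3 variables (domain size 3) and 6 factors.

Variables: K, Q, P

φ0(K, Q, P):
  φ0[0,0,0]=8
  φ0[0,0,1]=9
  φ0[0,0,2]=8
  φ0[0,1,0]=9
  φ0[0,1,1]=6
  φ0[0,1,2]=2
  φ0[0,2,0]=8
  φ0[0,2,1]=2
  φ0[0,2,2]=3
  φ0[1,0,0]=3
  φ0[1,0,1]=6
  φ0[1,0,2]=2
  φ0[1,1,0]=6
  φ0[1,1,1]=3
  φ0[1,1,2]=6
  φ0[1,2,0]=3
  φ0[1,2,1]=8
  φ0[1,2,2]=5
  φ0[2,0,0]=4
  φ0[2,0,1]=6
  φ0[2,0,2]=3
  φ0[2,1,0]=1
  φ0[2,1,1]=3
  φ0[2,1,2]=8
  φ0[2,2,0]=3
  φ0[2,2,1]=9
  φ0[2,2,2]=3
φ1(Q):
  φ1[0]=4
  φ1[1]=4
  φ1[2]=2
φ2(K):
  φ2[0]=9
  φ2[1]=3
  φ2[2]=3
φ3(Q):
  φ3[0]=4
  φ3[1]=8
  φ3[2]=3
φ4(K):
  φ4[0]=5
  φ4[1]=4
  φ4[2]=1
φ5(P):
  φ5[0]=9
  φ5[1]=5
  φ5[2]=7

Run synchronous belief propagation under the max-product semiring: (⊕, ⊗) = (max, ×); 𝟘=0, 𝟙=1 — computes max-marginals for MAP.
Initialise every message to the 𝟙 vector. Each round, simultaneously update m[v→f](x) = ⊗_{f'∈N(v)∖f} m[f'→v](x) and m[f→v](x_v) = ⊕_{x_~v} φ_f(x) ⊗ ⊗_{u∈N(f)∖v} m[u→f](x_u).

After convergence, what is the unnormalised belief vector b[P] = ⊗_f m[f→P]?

init: all messages = 𝟙 over 3 values
r1 m[φ0→K] = [9, 8, 9]
r1 m[φ0→Q] = [9, 9, 9]
r1 m[φ0→P] = [9, 9, 8]
r1 m[φ1→Q] = [4, 4, 2]
r1 m[φ2→K] = [9, 3, 3]
r1 m[φ3→Q] = [4, 8, 3]
r1 m[φ4→K] = [5, 4, 1]
r1 m[φ5→P] = [9, 5, 7]
r1 m[K→φ0] = [1, 1, 1]
r1 m[K→φ2] = [1, 1, 1]
r1 m[K→φ4] = [1, 1, 1]
r1 m[Q→φ0] = [1, 1, 1]
r1 m[Q→φ1] = [1, 1, 1]
r1 m[Q→φ3] = [1, 1, 1]
r1 m[P→φ0] = [1, 1, 1]
r1 m[P→φ5] = [1, 1, 1]
r2 m[φ0→K] = [9, 8, 9]
r2 m[φ0→Q] = [9, 9, 9]
r2 m[φ0→P] = [9, 9, 8]
r2 m[φ1→Q] = [4, 4, 2]
r2 m[φ2→K] = [9, 3, 3]
r2 m[φ3→Q] = [4, 8, 3]
r2 m[φ4→K] = [5, 4, 1]
r2 m[φ5→P] = [9, 5, 7]
r2 m[K→φ0] = [45, 12, 3]
r2 m[K→φ2] = [45, 32, 9]
r2 m[K→φ4] = [81, 24, 27]
r2 m[Q→φ0] = [16, 32, 6]
r2 m[Q→φ1] = [36, 72, 27]
r2 m[Q→φ3] = [36, 36, 18]
r2 m[P→φ0] = [9, 5, 7]
r2 m[P→φ5] = [9, 9, 8]
r3 m[φ0→K] = [2592, 1728, 1792]
r3 m[φ0→Q] = [3240, 3645, 3240]
r3 m[φ0→P] = [12960, 8640, 5760]
r3 m[φ1→Q] = [4, 4, 2]
r3 m[φ2→K] = [9, 3, 3]
r3 m[φ3→Q] = [4, 8, 3]
r3 m[φ4→K] = [5, 4, 1]
r3 m[φ5→P] = [9, 5, 7]
r3 m[K→φ0] = [45, 12, 3]
r3 m[K→φ2] = [45, 32, 9]
r3 m[K→φ4] = [81, 24, 27]
r3 m[Q→φ0] = [16, 32, 6]
r3 m[Q→φ1] = [36, 72, 27]
r3 m[Q→φ3] = [36, 36, 18]
r3 m[P→φ0] = [9, 5, 7]
r3 m[P→φ5] = [9, 9, 8]
r4 m[φ0→K] = [2592, 1728, 1792]
r4 m[φ0→Q] = [3240, 3645, 3240]
r4 m[φ0→P] = [12960, 8640, 5760]
r4 m[φ1→Q] = [4, 4, 2]
r4 m[φ2→K] = [9, 3, 3]
r4 m[φ3→Q] = [4, 8, 3]
r4 m[φ4→K] = [5, 4, 1]
r4 m[φ5→P] = [9, 5, 7]
r4 m[K→φ0] = [45, 12, 3]
r4 m[K→φ2] = [12960, 6912, 1792]
r4 m[K→φ4] = [23328, 5184, 5376]
r4 m[Q→φ0] = [16, 32, 6]
r4 m[Q→φ1] = [12960, 29160, 9720]
r4 m[Q→φ3] = [12960, 14580, 6480]
r4 m[P→φ0] = [9, 5, 7]
r4 m[P→φ5] = [12960, 8640, 5760]
r5 m[φ0→K] = [2592, 1728, 1792]
r5 m[φ0→Q] = [3240, 3645, 3240]
r5 m[φ0→P] = [12960, 8640, 5760]
r5 m[φ1→Q] = [4, 4, 2]
r5 m[φ2→K] = [9, 3, 3]
r5 m[φ3→Q] = [4, 8, 3]
r5 m[φ4→K] = [5, 4, 1]
r5 m[φ5→P] = [9, 5, 7]
r5 m[K→φ0] = [45, 12, 3]
r5 m[K→φ2] = [12960, 6912, 1792]
r5 m[K→φ4] = [23328, 5184, 5376]
r5 m[Q→φ0] = [16, 32, 6]
r5 m[Q→φ1] = [12960, 29160, 9720]
r5 m[Q→φ3] = [12960, 14580, 6480]
r5 m[P→φ0] = [9, 5, 7]
r5 m[P→φ5] = [12960, 8640, 5760]
fixed point reached at round 5
b[P] = ⊗ incoming = [116640, 43200, 40320]

b[P] = [116640, 43200, 40320]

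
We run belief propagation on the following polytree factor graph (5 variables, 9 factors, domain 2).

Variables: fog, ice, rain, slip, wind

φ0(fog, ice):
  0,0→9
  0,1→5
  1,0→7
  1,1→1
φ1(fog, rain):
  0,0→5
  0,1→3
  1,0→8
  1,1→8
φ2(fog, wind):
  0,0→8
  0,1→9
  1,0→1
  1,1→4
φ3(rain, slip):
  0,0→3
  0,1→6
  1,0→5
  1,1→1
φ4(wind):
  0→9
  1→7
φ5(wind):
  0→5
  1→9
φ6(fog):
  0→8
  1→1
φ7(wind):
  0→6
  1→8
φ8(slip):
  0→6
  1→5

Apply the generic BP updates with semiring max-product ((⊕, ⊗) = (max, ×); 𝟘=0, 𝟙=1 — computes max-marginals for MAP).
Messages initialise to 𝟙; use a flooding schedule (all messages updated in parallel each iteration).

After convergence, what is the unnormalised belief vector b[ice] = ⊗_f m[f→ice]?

b[ice] = [48988800, 27216000]

init: all messages = 𝟙 over 2 values
r1 m[φ0→fog] = [9, 7]
r1 m[φ0→ice] = [9, 5]
r1 m[φ1→fog] = [5, 8]
r1 m[φ1→rain] = [8, 8]
r1 m[φ2→fog] = [9, 4]
r1 m[φ2→wind] = [8, 9]
r1 m[φ3→rain] = [6, 5]
r1 m[φ3→slip] = [5, 6]
r1 m[φ4→wind] = [9, 7]
r1 m[φ5→wind] = [5, 9]
r1 m[φ6→fog] = [8, 1]
r1 m[φ7→wind] = [6, 8]
r1 m[φ8→slip] = [6, 5]
r1 m[fog→φ0] = [1, 1]
r1 m[fog→φ1] = [1, 1]
r1 m[fog→φ2] = [1, 1]
r1 m[fog→φ6] = [1, 1]
r1 m[ice→φ0] = [1, 1]
r1 m[rain→φ1] = [1, 1]
r1 m[rain→φ3] = [1, 1]
r1 m[slip→φ3] = [1, 1]
r1 m[slip→φ8] = [1, 1]
r1 m[wind→φ2] = [1, 1]
r1 m[wind→φ4] = [1, 1]
r1 m[wind→φ5] = [1, 1]
r1 m[wind→φ7] = [1, 1]
r2 m[φ0→fog] = [9, 7]
r2 m[φ0→ice] = [9, 5]
r2 m[φ1→fog] = [5, 8]
r2 m[φ1→rain] = [8, 8]
r2 m[φ2→fog] = [9, 4]
r2 m[φ2→wind] = [8, 9]
r2 m[φ3→rain] = [6, 5]
r2 m[φ3→slip] = [5, 6]
r2 m[φ4→wind] = [9, 7]
r2 m[φ5→wind] = [5, 9]
r2 m[φ6→fog] = [8, 1]
r2 m[φ7→wind] = [6, 8]
r2 m[φ8→slip] = [6, 5]
r2 m[fog→φ0] = [360, 32]
r2 m[fog→φ1] = [648, 28]
r2 m[fog→φ2] = [360, 56]
r2 m[fog→φ6] = [405, 224]
r2 m[ice→φ0] = [1, 1]
r2 m[rain→φ1] = [6, 5]
r2 m[rain→φ3] = [8, 8]
r2 m[slip→φ3] = [6, 5]
r2 m[slip→φ8] = [5, 6]
r2 m[wind→φ2] = [270, 504]
r2 m[wind→φ4] = [240, 648]
r2 m[wind→φ5] = [432, 504]
r2 m[wind→φ7] = [360, 567]
r3 m[φ0→fog] = [9, 7]
r3 m[φ0→ice] = [3240, 1800]
r3 m[φ1→fog] = [30, 48]
r3 m[φ1→rain] = [3240, 1944]
r3 m[φ2→fog] = [4536, 2016]
r3 m[φ2→wind] = [2880, 3240]
r3 m[φ3→rain] = [30, 30]
r3 m[φ3→slip] = [40, 48]
r3 m[φ4→wind] = [9, 7]
r3 m[φ5→wind] = [5, 9]
r3 m[φ6→fog] = [8, 1]
r3 m[φ7→wind] = [6, 8]
r3 m[φ8→slip] = [6, 5]
r3 m[fog→φ0] = [360, 32]
r3 m[fog→φ1] = [648, 28]
r3 m[fog→φ2] = [360, 56]
r3 m[fog→φ6] = [405, 224]
r3 m[ice→φ0] = [1, 1]
r3 m[rain→φ1] = [6, 5]
r3 m[rain→φ3] = [8, 8]
r3 m[slip→φ3] = [6, 5]
r3 m[slip→φ8] = [5, 6]
r3 m[wind→φ2] = [270, 504]
r3 m[wind→φ4] = [240, 648]
r3 m[wind→φ5] = [432, 504]
r3 m[wind→φ7] = [360, 567]
r4 m[φ0→fog] = [9, 7]
r4 m[φ0→ice] = [3240, 1800]
r4 m[φ1→fog] = [30, 48]
r4 m[φ1→rain] = [3240, 1944]
r4 m[φ2→fog] = [4536, 2016]
r4 m[φ2→wind] = [2880, 3240]
r4 m[φ3→rain] = [30, 30]
r4 m[φ3→slip] = [40, 48]
r4 m[φ4→wind] = [9, 7]
r4 m[φ5→wind] = [5, 9]
r4 m[φ6→fog] = [8, 1]
r4 m[φ7→wind] = [6, 8]
r4 m[φ8→slip] = [6, 5]
r4 m[fog→φ0] = [1088640, 96768]
r4 m[fog→φ1] = [326592, 14112]
r4 m[fog→φ2] = [2160, 336]
r4 m[fog→φ6] = [1224720, 677376]
r4 m[ice→φ0] = [1, 1]
r4 m[rain→φ1] = [30, 30]
r4 m[rain→φ3] = [3240, 1944]
r4 m[slip→φ3] = [6, 5]
r4 m[slip→φ8] = [40, 48]
r4 m[wind→φ2] = [270, 504]
r4 m[wind→φ4] = [86400, 233280]
r4 m[wind→φ5] = [155520, 181440]
r4 m[wind→φ7] = [129600, 204120]
r5 m[φ0→fog] = [9, 7]
r5 m[φ0→ice] = [9797760, 5443200]
r5 m[φ1→fog] = [150, 240]
r5 m[φ1→rain] = [1632960, 979776]
r5 m[φ2→fog] = [4536, 2016]
r5 m[φ2→wind] = [17280, 19440]
r5 m[φ3→rain] = [30, 30]
r5 m[φ3→slip] = [9720, 19440]
r5 m[φ4→wind] = [9, 7]
r5 m[φ5→wind] = [5, 9]
r5 m[φ6→fog] = [8, 1]
r5 m[φ7→wind] = [6, 8]
r5 m[φ8→slip] = [6, 5]
r5 m[fog→φ0] = [1088640, 96768]
r5 m[fog→φ1] = [326592, 14112]
r5 m[fog→φ2] = [2160, 336]
r5 m[fog→φ6] = [1224720, 677376]
r5 m[ice→φ0] = [1, 1]
r5 m[rain→φ1] = [30, 30]
r5 m[rain→φ3] = [3240, 1944]
r5 m[slip→φ3] = [6, 5]
r5 m[slip→φ8] = [40, 48]
r5 m[wind→φ2] = [270, 504]
r5 m[wind→φ4] = [86400, 233280]
r5 m[wind→φ5] = [155520, 181440]
r5 m[wind→φ7] = [129600, 204120]
r6 m[φ0→fog] = [9, 7]
r6 m[φ0→ice] = [9797760, 5443200]
r6 m[φ1→fog] = [150, 240]
r6 m[φ1→rain] = [1632960, 979776]
r6 m[φ2→fog] = [4536, 2016]
r6 m[φ2→wind] = [17280, 19440]
r6 m[φ3→rain] = [30, 30]
r6 m[φ3→slip] = [9720, 19440]
r6 m[φ4→wind] = [9, 7]
r6 m[φ5→wind] = [5, 9]
r6 m[φ6→fog] = [8, 1]
r6 m[φ7→wind] = [6, 8]
r6 m[φ8→slip] = [6, 5]
r6 m[fog→φ0] = [5443200, 483840]
r6 m[fog→φ1] = [326592, 14112]
r6 m[fog→φ2] = [10800, 1680]
r6 m[fog→φ6] = [6123600, 3386880]
r6 m[ice→φ0] = [1, 1]
r6 m[rain→φ1] = [30, 30]
r6 m[rain→φ3] = [1632960, 979776]
r6 m[slip→φ3] = [6, 5]
r6 m[slip→φ8] = [9720, 19440]
r6 m[wind→φ2] = [270, 504]
r6 m[wind→φ4] = [518400, 1399680]
r6 m[wind→φ5] = [933120, 1088640]
r6 m[wind→φ7] = [777600, 1224720]
r7 m[φ0→fog] = [9, 7]
r7 m[φ0→ice] = [48988800, 27216000]
r7 m[φ1→fog] = [150, 240]
r7 m[φ1→rain] = [1632960, 979776]
r7 m[φ2→fog] = [4536, 2016]
r7 m[φ2→wind] = [86400, 97200]
r7 m[φ3→rain] = [30, 30]
r7 m[φ3→slip] = [4898880, 9797760]
r7 m[φ4→wind] = [9, 7]
r7 m[φ5→wind] = [5, 9]
r7 m[φ6→fog] = [8, 1]
r7 m[φ7→wind] = [6, 8]
r7 m[φ8→slip] = [6, 5]
r7 m[fog→φ0] = [5443200, 483840]
r7 m[fog→φ1] = [326592, 14112]
r7 m[fog→φ2] = [10800, 1680]
r7 m[fog→φ6] = [6123600, 3386880]
r7 m[ice→φ0] = [1, 1]
r7 m[rain→φ1] = [30, 30]
r7 m[rain→φ3] = [1632960, 979776]
r7 m[slip→φ3] = [6, 5]
r7 m[slip→φ8] = [9720, 19440]
r7 m[wind→φ2] = [270, 504]
r7 m[wind→φ4] = [518400, 1399680]
r7 m[wind→φ5] = [933120, 1088640]
r7 m[wind→φ7] = [777600, 1224720]
r8 m[φ0→fog] = [9, 7]
r8 m[φ0→ice] = [48988800, 27216000]
r8 m[φ1→fog] = [150, 240]
r8 m[φ1→rain] = [1632960, 979776]
r8 m[φ2→fog] = [4536, 2016]
r8 m[φ2→wind] = [86400, 97200]
r8 m[φ3→rain] = [30, 30]
r8 m[φ3→slip] = [4898880, 9797760]
r8 m[φ4→wind] = [9, 7]
r8 m[φ5→wind] = [5, 9]
r8 m[φ6→fog] = [8, 1]
r8 m[φ7→wind] = [6, 8]
r8 m[φ8→slip] = [6, 5]
r8 m[fog→φ0] = [5443200, 483840]
r8 m[fog→φ1] = [326592, 14112]
r8 m[fog→φ2] = [10800, 1680]
r8 m[fog→φ6] = [6123600, 3386880]
r8 m[ice→φ0] = [1, 1]
r8 m[rain→φ1] = [30, 30]
r8 m[rain→φ3] = [1632960, 979776]
r8 m[slip→φ3] = [6, 5]
r8 m[slip→φ8] = [4898880, 9797760]
r8 m[wind→φ2] = [270, 504]
r8 m[wind→φ4] = [2592000, 6998400]
r8 m[wind→φ5] = [4665600, 5443200]
r8 m[wind→φ7] = [3888000, 6123600]
r9 m[φ0→fog] = [9, 7]
r9 m[φ0→ice] = [48988800, 27216000]
r9 m[φ1→fog] = [150, 240]
r9 m[φ1→rain] = [1632960, 979776]
r9 m[φ2→fog] = [4536, 2016]
r9 m[φ2→wind] = [86400, 97200]
r9 m[φ3→rain] = [30, 30]
r9 m[φ3→slip] = [4898880, 9797760]
r9 m[φ4→wind] = [9, 7]
r9 m[φ5→wind] = [5, 9]
r9 m[φ6→fog] = [8, 1]
r9 m[φ7→wind] = [6, 8]
r9 m[φ8→slip] = [6, 5]
r9 m[fog→φ0] = [5443200, 483840]
r9 m[fog→φ1] = [326592, 14112]
r9 m[fog→φ2] = [10800, 1680]
r9 m[fog→φ6] = [6123600, 3386880]
r9 m[ice→φ0] = [1, 1]
r9 m[rain→φ1] = [30, 30]
r9 m[rain→φ3] = [1632960, 979776]
r9 m[slip→φ3] = [6, 5]
r9 m[slip→φ8] = [4898880, 9797760]
r9 m[wind→φ2] = [270, 504]
r9 m[wind→φ4] = [2592000, 6998400]
r9 m[wind→φ5] = [4665600, 5443200]
r9 m[wind→φ7] = [3888000, 6123600]
fixed point reached at round 9
b[ice] = ⊗ incoming = [48988800, 27216000]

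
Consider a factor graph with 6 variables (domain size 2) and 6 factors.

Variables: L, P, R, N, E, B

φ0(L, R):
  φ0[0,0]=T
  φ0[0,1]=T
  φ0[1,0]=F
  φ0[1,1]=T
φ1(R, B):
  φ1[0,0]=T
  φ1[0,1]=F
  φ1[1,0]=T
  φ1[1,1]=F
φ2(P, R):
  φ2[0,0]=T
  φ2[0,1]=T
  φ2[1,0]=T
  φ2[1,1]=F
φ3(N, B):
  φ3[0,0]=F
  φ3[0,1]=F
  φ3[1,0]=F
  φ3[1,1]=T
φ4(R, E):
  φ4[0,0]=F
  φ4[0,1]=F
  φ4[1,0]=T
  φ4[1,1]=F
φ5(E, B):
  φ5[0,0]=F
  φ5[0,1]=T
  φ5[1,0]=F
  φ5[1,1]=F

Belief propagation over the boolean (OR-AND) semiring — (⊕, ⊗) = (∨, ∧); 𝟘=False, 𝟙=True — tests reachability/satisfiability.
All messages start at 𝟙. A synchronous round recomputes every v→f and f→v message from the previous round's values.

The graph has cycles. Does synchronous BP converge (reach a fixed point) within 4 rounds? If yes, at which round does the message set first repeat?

NOT CONVERGED within 4 rounds

init: all messages = 𝟙 over 2 values
r1 m[φ0→L] = [T, T]
r1 m[φ0→R] = [T, T]
r1 m[φ1→R] = [T, T]
r1 m[φ1→B] = [T, F]
r1 m[φ2→P] = [T, T]
r1 m[φ2→R] = [T, T]
r1 m[φ3→N] = [F, T]
r1 m[φ3→B] = [F, T]
r1 m[φ4→R] = [F, T]
r1 m[φ4→E] = [T, F]
r1 m[φ5→E] = [T, F]
r1 m[φ5→B] = [F, T]
r1 m[L→φ0] = [T, T]
r1 m[P→φ2] = [T, T]
r1 m[R→φ0] = [T, T]
r1 m[R→φ1] = [T, T]
r1 m[R→φ2] = [T, T]
r1 m[R→φ4] = [T, T]
r1 m[N→φ3] = [T, T]
r1 m[E→φ4] = [T, T]
r1 m[E→φ5] = [T, T]
r1 m[B→φ1] = [T, T]
r1 m[B→φ3] = [T, T]
r1 m[B→φ5] = [T, T]
r2 m[φ0→L] = [T, T]
r2 m[φ0→R] = [T, T]
r2 m[φ1→R] = [T, T]
r2 m[φ1→B] = [T, F]
r2 m[φ2→P] = [T, T]
r2 m[φ2→R] = [T, T]
r2 m[φ3→N] = [F, T]
r2 m[φ3→B] = [F, T]
r2 m[φ4→R] = [F, T]
r2 m[φ4→E] = [T, F]
r2 m[φ5→E] = [T, F]
r2 m[φ5→B] = [F, T]
r2 m[L→φ0] = [T, T]
r2 m[P→φ2] = [T, T]
r2 m[R→φ0] = [F, T]
r2 m[R→φ1] = [F, T]
r2 m[R→φ2] = [F, T]
r2 m[R→φ4] = [T, T]
r2 m[N→φ3] = [T, T]
r2 m[E→φ4] = [T, F]
r2 m[E→φ5] = [T, F]
r2 m[B→φ1] = [F, T]
r2 m[B→φ3] = [F, F]
r2 m[B→φ5] = [F, F]
r3 m[φ0→L] = [T, T]
r3 m[φ0→R] = [T, T]
r3 m[φ1→R] = [F, F]
r3 m[φ1→B] = [T, F]
r3 m[φ2→P] = [T, F]
r3 m[φ2→R] = [T, T]
r3 m[φ3→N] = [F, F]
r3 m[φ3→B] = [F, T]
r3 m[φ4→R] = [F, T]
r3 m[φ4→E] = [T, F]
r3 m[φ5→E] = [F, F]
r3 m[φ5→B] = [F, T]
r3 m[L→φ0] = [T, T]
r3 m[P→φ2] = [T, T]
r3 m[R→φ0] = [F, T]
r3 m[R→φ1] = [F, T]
r3 m[R→φ2] = [F, T]
r3 m[R→φ4] = [T, T]
r3 m[N→φ3] = [T, T]
r3 m[E→φ4] = [T, F]
r3 m[E→φ5] = [T, F]
r3 m[B→φ1] = [F, T]
r3 m[B→φ3] = [F, F]
r3 m[B→φ5] = [F, F]
r4 m[φ0→L] = [T, T]
r4 m[φ0→R] = [T, T]
r4 m[φ1→R] = [F, F]
r4 m[φ1→B] = [T, F]
r4 m[φ2→P] = [T, F]
r4 m[φ2→R] = [T, T]
r4 m[φ3→N] = [F, F]
r4 m[φ3→B] = [F, T]
r4 m[φ4→R] = [F, T]
r4 m[φ4→E] = [T, F]
r4 m[φ5→E] = [F, F]
r4 m[φ5→B] = [F, T]
r4 m[L→φ0] = [T, T]
r4 m[P→φ2] = [T, T]
r4 m[R→φ0] = [F, F]
r4 m[R→φ1] = [F, T]
r4 m[R→φ2] = [F, F]
r4 m[R→φ4] = [F, F]
r4 m[N→φ3] = [T, T]
r4 m[E→φ4] = [F, F]
r4 m[E→φ5] = [T, F]
r4 m[B→φ1] = [F, T]
r4 m[B→φ3] = [F, F]
r4 m[B→φ5] = [F, F]
no fixed point within 4 rounds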